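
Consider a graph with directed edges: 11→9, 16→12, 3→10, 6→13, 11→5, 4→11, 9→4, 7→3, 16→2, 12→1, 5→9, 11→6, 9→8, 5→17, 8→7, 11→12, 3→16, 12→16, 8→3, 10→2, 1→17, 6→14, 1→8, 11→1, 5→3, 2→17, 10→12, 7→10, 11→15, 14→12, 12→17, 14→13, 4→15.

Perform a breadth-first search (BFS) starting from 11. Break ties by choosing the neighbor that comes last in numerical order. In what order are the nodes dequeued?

11 15 12 9 6 5 1 17 16 8 4 14 13 3 2 7 10

Visit 11; enqueue 15, 12, 9, 6, 5, 1 → queue [15, 12, 9, 6, 5, 1]
Visit 15 → queue [12, 9, 6, 5, 1]
Visit 12; enqueue 17, 16 → queue [9, 6, 5, 1, 17, 16]
Visit 9; enqueue 8, 4 → queue [6, 5, 1, 17, 16, 8, 4]
Visit 6; enqueue 14, 13 → queue [5, 1, 17, 16, 8, 4, 14, 13]
Visit 5; enqueue 3 → queue [1, 17, 16, 8, 4, 14, 13, 3]
Visit 1 → queue [17, 16, 8, 4, 14, 13, 3]
Visit 17 → queue [16, 8, 4, 14, 13, 3]
Visit 16; enqueue 2 → queue [8, 4, 14, 13, 3, 2]
Visit 8; enqueue 7 → queue [4, 14, 13, 3, 2, 7]
Visit 4 → queue [14, 13, 3, 2, 7]
Visit 14 → queue [13, 3, 2, 7]
Visit 13 → queue [3, 2, 7]
Visit 3; enqueue 10 → queue [2, 7, 10]
Visit 2 → queue [7, 10]
Visit 7 → queue [10]
Visit 10 → queue []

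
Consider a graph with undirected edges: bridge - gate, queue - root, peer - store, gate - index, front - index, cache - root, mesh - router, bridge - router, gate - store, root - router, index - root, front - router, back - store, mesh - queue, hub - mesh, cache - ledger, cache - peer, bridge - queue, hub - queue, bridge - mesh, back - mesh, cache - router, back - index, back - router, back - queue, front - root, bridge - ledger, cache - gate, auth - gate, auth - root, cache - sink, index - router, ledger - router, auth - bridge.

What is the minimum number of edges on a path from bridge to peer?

3

Level 0: bridge
Level 1: auth, gate, ledger, mesh, queue, router
Level 2: back, cache, front, hub, index, root, store
Level 3: peer, sink
peer first appears at level 3.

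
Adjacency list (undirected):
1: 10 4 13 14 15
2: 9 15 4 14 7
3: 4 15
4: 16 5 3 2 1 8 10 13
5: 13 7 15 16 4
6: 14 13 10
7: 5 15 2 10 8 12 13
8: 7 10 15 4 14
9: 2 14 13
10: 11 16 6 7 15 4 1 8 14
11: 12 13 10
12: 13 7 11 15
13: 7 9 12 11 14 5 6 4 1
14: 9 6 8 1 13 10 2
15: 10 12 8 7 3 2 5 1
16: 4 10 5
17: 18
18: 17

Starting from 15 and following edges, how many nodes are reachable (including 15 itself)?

16

BFS from 15 visits: 15, 10, 12, 8, 7, 3, 2, 5, 1, 11, 16, 6, 4, 14, 13, 9
Reachable nodes: 16 of 18 total.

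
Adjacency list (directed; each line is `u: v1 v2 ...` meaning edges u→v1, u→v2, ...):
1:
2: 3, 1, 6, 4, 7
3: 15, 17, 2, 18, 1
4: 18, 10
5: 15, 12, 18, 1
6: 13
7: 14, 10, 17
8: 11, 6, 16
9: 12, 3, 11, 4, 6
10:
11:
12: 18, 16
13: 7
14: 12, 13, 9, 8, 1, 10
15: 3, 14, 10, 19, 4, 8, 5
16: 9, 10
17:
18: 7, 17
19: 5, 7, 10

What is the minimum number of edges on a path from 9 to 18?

2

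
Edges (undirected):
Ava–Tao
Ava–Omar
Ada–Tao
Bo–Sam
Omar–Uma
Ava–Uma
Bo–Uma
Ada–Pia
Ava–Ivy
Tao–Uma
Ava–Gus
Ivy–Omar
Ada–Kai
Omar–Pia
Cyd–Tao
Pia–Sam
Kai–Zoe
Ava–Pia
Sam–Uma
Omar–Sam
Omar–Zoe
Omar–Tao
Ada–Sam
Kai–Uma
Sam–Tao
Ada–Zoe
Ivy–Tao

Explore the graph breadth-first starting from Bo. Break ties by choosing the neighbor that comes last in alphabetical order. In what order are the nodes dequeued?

Visit Bo; enqueue Uma, Sam → queue [Uma, Sam]
Visit Uma; enqueue Tao, Omar, Kai, Ava → queue [Sam, Tao, Omar, Kai, Ava]
Visit Sam; enqueue Pia, Ada → queue [Tao, Omar, Kai, Ava, Pia, Ada]
Visit Tao; enqueue Ivy, Cyd → queue [Omar, Kai, Ava, Pia, Ada, Ivy, Cyd]
Visit Omar; enqueue Zoe → queue [Kai, Ava, Pia, Ada, Ivy, Cyd, Zoe]
Visit Kai → queue [Ava, Pia, Ada, Ivy, Cyd, Zoe]
Visit Ava; enqueue Gus → queue [Pia, Ada, Ivy, Cyd, Zoe, Gus]
Visit Pia → queue [Ada, Ivy, Cyd, Zoe, Gus]
Visit Ada → queue [Ivy, Cyd, Zoe, Gus]
Visit Ivy → queue [Cyd, Zoe, Gus]
Visit Cyd → queue [Zoe, Gus]
Visit Zoe → queue [Gus]
Visit Gus → queue []

Bo → Uma → Sam → Tao → Omar → Kai → Ava → Pia → Ada → Ivy → Cyd → Zoe → Gus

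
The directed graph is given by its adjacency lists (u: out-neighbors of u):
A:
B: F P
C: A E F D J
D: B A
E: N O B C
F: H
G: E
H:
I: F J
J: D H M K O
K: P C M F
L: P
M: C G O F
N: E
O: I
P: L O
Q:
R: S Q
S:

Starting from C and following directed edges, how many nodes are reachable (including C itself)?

16

BFS from C visits: C, A, D, E, F, J, B, N, O, H, K, M, P, I, G, L
Reachable nodes: 16 of 19 total.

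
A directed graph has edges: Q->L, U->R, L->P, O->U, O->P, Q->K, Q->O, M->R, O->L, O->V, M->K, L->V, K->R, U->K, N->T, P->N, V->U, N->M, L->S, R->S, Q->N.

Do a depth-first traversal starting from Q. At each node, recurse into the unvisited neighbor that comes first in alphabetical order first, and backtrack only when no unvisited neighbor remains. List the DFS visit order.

Q, K, R, S, L, P, N, M, T, V, U, O

Visit Q
Q → K
K → R
R → S
Q → L
L → P
P → N
N → M
N → T
L → V
V → U
Q → O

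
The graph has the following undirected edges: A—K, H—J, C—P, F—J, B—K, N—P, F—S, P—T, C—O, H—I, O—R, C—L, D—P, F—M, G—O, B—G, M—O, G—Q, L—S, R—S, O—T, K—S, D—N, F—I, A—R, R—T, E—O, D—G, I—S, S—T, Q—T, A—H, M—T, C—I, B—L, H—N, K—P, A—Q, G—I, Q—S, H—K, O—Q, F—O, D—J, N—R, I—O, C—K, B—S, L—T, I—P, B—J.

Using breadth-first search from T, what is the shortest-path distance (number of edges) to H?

Level 0: T
Level 1: L, M, O, P, Q, R, S
Level 2: A, B, C, D, E, F, G, I, K, N
Level 3: H, J
H first appears at level 3.

3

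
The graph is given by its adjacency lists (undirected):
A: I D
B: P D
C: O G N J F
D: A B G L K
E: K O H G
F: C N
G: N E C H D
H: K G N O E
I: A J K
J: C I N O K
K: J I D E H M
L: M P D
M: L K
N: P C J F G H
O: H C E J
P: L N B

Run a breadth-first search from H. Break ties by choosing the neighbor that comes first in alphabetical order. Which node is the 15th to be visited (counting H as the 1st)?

B

Visit H; enqueue E, G, K, N, O → queue [E, G, K, N, O]
Visit E → queue [G, K, N, O]
Visit G; enqueue C, D → queue [K, N, O, C, D]
Visit K; enqueue I, J, M → queue [N, O, C, D, I, J, M]
Visit N; enqueue F, P → queue [O, C, D, I, J, M, F, P]
Visit O → queue [C, D, I, J, M, F, P]
Visit C → queue [D, I, J, M, F, P]
Visit D; enqueue A, B, L → queue [I, J, M, F, P, A, B, L]
Visit I → queue [J, M, F, P, A, B, L]
Visit J → queue [M, F, P, A, B, L]
Visit M → queue [F, P, A, B, L]
Visit F → queue [P, A, B, L]
Visit P → queue [A, B, L]
Visit A → queue [B, L]
Visit B → queue [L]
Visit L → queue []

Visit order: H, E, G, K, N, O, C, D, I, J, M, F, P, A, B, L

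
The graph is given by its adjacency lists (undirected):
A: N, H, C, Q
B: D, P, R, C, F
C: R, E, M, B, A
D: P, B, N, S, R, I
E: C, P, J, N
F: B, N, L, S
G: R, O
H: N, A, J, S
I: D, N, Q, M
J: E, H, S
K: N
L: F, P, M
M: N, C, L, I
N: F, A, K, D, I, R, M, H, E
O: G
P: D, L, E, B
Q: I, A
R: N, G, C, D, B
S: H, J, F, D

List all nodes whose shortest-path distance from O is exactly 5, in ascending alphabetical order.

Level 0: O
Level 1: G
Level 2: R
Level 3: B, C, D, N
Level 4: A, E, F, H, I, K, M, P, S
Level 5: J, L, Q

J, L, Q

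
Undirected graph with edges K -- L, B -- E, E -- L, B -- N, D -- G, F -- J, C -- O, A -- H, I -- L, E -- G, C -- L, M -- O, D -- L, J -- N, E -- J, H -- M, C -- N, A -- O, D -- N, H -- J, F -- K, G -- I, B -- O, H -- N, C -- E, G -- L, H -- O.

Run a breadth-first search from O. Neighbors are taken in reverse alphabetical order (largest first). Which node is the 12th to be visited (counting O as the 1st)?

F

Visit O; enqueue M, H, C, B, A → queue [M, H, C, B, A]
Visit M → queue [H, C, B, A]
Visit H; enqueue N, J → queue [C, B, A, N, J]
Visit C; enqueue L, E → queue [B, A, N, J, L, E]
Visit B → queue [A, N, J, L, E]
Visit A → queue [N, J, L, E]
Visit N; enqueue D → queue [J, L, E, D]
Visit J; enqueue F → queue [L, E, D, F]
Visit L; enqueue K, I, G → queue [E, D, F, K, I, G]
Visit E → queue [D, F, K, I, G]
Visit D → queue [F, K, I, G]
Visit F → queue [K, I, G]
Visit K → queue [I, G]
Visit I → queue [G]
Visit G → queue []

Visit order: O, M, H, C, B, A, N, J, L, E, D, F, K, I, G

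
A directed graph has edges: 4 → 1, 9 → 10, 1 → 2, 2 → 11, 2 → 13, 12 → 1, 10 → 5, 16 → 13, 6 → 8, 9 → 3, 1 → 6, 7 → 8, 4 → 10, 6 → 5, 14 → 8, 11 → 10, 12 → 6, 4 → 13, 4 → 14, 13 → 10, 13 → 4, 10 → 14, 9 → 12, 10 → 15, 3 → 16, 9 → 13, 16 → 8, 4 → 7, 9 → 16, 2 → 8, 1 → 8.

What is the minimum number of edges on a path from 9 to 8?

2

Level 0: 9
Level 1: 3, 10, 12, 13, 16
Level 2: 1, 4, 5, 6, 8, 14, 15
Level 3: 2, 7
Level 4: 11
8 first appears at level 2.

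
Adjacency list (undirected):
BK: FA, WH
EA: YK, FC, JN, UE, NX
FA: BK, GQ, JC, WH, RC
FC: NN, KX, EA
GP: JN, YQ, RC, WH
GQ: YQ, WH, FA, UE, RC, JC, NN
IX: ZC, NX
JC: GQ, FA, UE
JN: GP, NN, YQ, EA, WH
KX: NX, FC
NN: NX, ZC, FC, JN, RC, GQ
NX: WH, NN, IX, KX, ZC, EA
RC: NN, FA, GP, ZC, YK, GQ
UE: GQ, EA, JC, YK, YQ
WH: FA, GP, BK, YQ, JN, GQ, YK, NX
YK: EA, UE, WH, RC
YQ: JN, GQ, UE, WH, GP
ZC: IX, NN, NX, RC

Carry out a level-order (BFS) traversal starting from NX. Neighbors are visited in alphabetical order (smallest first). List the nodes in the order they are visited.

NX EA IX KX NN WH ZC FC JN UE YK GQ RC BK FA GP YQ JC

Visit NX; enqueue EA, IX, KX, NN, WH, ZC → queue [EA, IX, KX, NN, WH, ZC]
Visit EA; enqueue FC, JN, UE, YK → queue [IX, KX, NN, WH, ZC, FC, JN, UE, YK]
Visit IX → queue [KX, NN, WH, ZC, FC, JN, UE, YK]
Visit KX → queue [NN, WH, ZC, FC, JN, UE, YK]
Visit NN; enqueue GQ, RC → queue [WH, ZC, FC, JN, UE, YK, GQ, RC]
Visit WH; enqueue BK, FA, GP, YQ → queue [ZC, FC, JN, UE, YK, GQ, RC, BK, FA, GP, YQ]
Visit ZC → queue [FC, JN, UE, YK, GQ, RC, BK, FA, GP, YQ]
Visit FC → queue [JN, UE, YK, GQ, RC, BK, FA, GP, YQ]
Visit JN → queue [UE, YK, GQ, RC, BK, FA, GP, YQ]
Visit UE; enqueue JC → queue [YK, GQ, RC, BK, FA, GP, YQ, JC]
Visit YK → queue [GQ, RC, BK, FA, GP, YQ, JC]
Visit GQ → queue [RC, BK, FA, GP, YQ, JC]
Visit RC → queue [BK, FA, GP, YQ, JC]
Visit BK → queue [FA, GP, YQ, JC]
Visit FA → queue [GP, YQ, JC]
Visit GP → queue [YQ, JC]
Visit YQ → queue [JC]
Visit JC → queue []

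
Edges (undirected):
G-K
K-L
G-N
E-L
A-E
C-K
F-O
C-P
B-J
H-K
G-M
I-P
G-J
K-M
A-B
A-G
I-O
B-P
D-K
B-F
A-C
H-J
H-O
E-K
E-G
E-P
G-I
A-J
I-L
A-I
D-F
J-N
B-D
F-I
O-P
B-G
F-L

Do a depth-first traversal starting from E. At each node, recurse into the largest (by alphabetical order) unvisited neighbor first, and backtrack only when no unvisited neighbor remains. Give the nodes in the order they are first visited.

Visit E
E → P
P → O
O → I
I → L
L → K
K → M
M → G
G → N
N → J
J → H
J → B
B → F
F → D
B → A
A → C

E → P → O → I → L → K → M → G → N → J → H → B → F → D → A → C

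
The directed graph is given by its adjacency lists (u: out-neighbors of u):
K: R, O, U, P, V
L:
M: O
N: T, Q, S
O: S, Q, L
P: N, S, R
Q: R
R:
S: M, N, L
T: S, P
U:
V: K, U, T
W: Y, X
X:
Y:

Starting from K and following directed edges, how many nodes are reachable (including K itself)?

12

BFS from K visits: K, R, O, U, P, V, S, Q, L, N, T, M
Reachable nodes: 12 of 15 total.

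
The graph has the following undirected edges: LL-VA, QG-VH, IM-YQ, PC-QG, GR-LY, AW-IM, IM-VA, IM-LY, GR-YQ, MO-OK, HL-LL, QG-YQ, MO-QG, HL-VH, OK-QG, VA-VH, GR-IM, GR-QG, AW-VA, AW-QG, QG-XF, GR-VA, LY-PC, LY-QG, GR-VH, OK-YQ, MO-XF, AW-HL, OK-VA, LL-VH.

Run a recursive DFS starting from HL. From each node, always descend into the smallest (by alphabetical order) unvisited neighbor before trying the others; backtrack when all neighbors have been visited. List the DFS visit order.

HL, AW, IM, GR, LY, PC, QG, MO, OK, VA, LL, VH, YQ, XF

Visit HL
HL → AW
AW → IM
IM → GR
GR → LY
LY → PC
PC → QG
QG → MO
MO → OK
OK → VA
VA → LL
LL → VH
OK → YQ
MO → XF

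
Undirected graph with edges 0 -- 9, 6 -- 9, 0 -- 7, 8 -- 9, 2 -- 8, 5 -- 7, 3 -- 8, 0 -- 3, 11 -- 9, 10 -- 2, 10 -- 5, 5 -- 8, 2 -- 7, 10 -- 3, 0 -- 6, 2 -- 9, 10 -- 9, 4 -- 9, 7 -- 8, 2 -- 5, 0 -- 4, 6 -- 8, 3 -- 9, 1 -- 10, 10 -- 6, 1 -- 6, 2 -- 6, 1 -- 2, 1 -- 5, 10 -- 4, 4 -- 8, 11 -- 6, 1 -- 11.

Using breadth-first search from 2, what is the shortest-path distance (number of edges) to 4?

2

Level 0: 2
Level 1: 1, 5, 6, 7, 8, 9, 10
Level 2: 0, 3, 4, 11
4 first appears at level 2.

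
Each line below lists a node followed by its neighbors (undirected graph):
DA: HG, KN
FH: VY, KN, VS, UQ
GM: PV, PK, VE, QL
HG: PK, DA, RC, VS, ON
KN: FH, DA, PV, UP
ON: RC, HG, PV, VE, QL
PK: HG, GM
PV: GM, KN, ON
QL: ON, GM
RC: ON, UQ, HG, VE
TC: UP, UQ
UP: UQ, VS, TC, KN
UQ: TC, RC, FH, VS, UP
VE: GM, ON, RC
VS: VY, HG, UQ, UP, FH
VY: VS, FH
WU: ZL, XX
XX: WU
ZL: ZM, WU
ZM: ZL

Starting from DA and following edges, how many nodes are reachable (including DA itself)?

16

BFS from DA visits: DA, HG, KN, PK, RC, VS, ON, FH, PV, UP, GM, UQ, VE, VY, QL, TC
Reachable nodes: 16 of 20 total.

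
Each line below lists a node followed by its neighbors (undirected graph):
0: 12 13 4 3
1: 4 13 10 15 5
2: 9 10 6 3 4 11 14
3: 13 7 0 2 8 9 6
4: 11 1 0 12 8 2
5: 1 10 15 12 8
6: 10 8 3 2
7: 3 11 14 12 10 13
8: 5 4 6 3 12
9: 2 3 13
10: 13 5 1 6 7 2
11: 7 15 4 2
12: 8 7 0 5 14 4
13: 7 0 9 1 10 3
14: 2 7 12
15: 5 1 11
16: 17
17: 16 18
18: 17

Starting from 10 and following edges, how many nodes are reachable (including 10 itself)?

16

BFS from 10 visits: 10, 13, 7, 6, 5, 2, 1, 9, 3, 0, 14, 12, 11, 8, 15, 4
Reachable nodes: 16 of 19 total.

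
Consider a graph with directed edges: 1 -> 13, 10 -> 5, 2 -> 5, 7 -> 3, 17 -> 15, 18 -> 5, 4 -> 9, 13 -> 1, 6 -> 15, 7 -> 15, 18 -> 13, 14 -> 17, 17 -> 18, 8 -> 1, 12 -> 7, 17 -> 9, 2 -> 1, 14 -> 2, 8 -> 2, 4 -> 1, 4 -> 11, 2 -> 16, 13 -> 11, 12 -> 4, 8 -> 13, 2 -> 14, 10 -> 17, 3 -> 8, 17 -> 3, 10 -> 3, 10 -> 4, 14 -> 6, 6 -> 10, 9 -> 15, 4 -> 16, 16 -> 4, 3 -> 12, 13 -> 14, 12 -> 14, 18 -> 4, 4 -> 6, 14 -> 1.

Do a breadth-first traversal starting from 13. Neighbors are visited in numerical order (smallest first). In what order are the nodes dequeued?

Visit 13; enqueue 1, 11, 14 → queue [1, 11, 14]
Visit 1 → queue [11, 14]
Visit 11 → queue [14]
Visit 14; enqueue 2, 6, 17 → queue [2, 6, 17]
Visit 2; enqueue 5, 16 → queue [6, 17, 5, 16]
Visit 6; enqueue 10, 15 → queue [17, 5, 16, 10, 15]
Visit 17; enqueue 3, 9, 18 → queue [5, 16, 10, 15, 3, 9, 18]
Visit 5 → queue [16, 10, 15, 3, 9, 18]
Visit 16; enqueue 4 → queue [10, 15, 3, 9, 18, 4]
Visit 10 → queue [15, 3, 9, 18, 4]
Visit 15 → queue [3, 9, 18, 4]
Visit 3; enqueue 8, 12 → queue [9, 18, 4, 8, 12]
Visit 9 → queue [18, 4, 8, 12]
Visit 18 → queue [4, 8, 12]
Visit 4 → queue [8, 12]
Visit 8 → queue [12]
Visit 12; enqueue 7 → queue [7]
Visit 7 → queue []

13 → 1 → 11 → 14 → 2 → 6 → 17 → 5 → 16 → 10 → 15 → 3 → 9 → 18 → 4 → 8 → 12 → 7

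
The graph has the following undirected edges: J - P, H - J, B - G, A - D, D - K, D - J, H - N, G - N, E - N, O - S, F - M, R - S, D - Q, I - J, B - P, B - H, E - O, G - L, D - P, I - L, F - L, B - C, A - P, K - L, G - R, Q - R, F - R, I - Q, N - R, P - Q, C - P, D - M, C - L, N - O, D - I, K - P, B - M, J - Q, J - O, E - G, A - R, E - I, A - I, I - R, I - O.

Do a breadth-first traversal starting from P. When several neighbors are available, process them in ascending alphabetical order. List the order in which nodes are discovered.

Visit P; enqueue A, B, C, D, J, K, Q → queue [A, B, C, D, J, K, Q]
Visit A; enqueue I, R → queue [B, C, D, J, K, Q, I, R]
Visit B; enqueue G, H, M → queue [C, D, J, K, Q, I, R, G, H, M]
Visit C; enqueue L → queue [D, J, K, Q, I, R, G, H, M, L]
Visit D → queue [J, K, Q, I, R, G, H, M, L]
Visit J; enqueue O → queue [K, Q, I, R, G, H, M, L, O]
Visit K → queue [Q, I, R, G, H, M, L, O]
Visit Q → queue [I, R, G, H, M, L, O]
Visit I; enqueue E → queue [R, G, H, M, L, O, E]
Visit R; enqueue F, N, S → queue [G, H, M, L, O, E, F, N, S]
Visit G → queue [H, M, L, O, E, F, N, S]
Visit H → queue [M, L, O, E, F, N, S]
Visit M → queue [L, O, E, F, N, S]
Visit L → queue [O, E, F, N, S]
Visit O → queue [E, F, N, S]
Visit E → queue [F, N, S]
Visit F → queue [N, S]
Visit N → queue [S]
Visit S → queue []

P A B C D J K Q I R G H M L O E F N S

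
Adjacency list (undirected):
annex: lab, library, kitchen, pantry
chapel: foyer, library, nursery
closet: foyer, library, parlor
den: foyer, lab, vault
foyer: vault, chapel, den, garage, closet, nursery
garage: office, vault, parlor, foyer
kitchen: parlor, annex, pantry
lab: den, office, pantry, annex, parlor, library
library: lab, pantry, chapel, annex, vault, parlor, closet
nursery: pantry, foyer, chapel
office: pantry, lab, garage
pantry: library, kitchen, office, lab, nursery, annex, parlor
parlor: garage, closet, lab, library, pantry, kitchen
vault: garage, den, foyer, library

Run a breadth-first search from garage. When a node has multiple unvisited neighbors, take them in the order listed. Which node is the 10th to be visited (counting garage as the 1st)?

closet

Visit garage; enqueue office, vault, parlor, foyer → queue [office, vault, parlor, foyer]
Visit office; enqueue pantry, lab → queue [vault, parlor, foyer, pantry, lab]
Visit vault; enqueue den, library → queue [parlor, foyer, pantry, lab, den, library]
Visit parlor; enqueue closet, kitchen → queue [foyer, pantry, lab, den, library, closet, kitchen]
Visit foyer; enqueue chapel, nursery → queue [pantry, lab, den, library, closet, kitchen, chapel, nursery]
Visit pantry; enqueue annex → queue [lab, den, library, closet, kitchen, chapel, nursery, annex]
Visit lab → queue [den, library, closet, kitchen, chapel, nursery, annex]
Visit den → queue [library, closet, kitchen, chapel, nursery, annex]
Visit library → queue [closet, kitchen, chapel, nursery, annex]
Visit closet → queue [kitchen, chapel, nursery, annex]
Visit kitchen → queue [chapel, nursery, annex]
Visit chapel → queue [nursery, annex]
Visit nursery → queue [annex]
Visit annex → queue []

Visit order: garage, office, vault, parlor, foyer, pantry, lab, den, library, closet, kitchen, chapel, nursery, annex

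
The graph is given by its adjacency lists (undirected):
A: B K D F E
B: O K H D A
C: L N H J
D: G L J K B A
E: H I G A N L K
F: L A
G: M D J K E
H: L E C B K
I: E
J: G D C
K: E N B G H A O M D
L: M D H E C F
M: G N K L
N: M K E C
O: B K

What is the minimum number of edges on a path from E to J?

2

Level 0: E
Level 1: A, G, H, I, K, L, N
Level 2: B, C, D, F, J, M, O
J first appears at level 2.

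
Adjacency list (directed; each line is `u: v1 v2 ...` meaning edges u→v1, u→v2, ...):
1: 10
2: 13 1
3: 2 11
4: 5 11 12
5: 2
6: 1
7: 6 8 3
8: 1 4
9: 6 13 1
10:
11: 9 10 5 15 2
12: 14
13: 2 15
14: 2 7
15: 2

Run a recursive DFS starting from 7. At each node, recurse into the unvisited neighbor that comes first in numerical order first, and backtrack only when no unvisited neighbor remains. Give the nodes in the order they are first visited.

Visit 7
7 → 3
3 → 2
2 → 1
1 → 10
2 → 13
13 → 15
3 → 11
11 → 5
11 → 9
9 → 6
7 → 8
8 → 4
4 → 12
12 → 14

7 → 3 → 2 → 1 → 10 → 13 → 15 → 11 → 5 → 9 → 6 → 8 → 4 → 12 → 14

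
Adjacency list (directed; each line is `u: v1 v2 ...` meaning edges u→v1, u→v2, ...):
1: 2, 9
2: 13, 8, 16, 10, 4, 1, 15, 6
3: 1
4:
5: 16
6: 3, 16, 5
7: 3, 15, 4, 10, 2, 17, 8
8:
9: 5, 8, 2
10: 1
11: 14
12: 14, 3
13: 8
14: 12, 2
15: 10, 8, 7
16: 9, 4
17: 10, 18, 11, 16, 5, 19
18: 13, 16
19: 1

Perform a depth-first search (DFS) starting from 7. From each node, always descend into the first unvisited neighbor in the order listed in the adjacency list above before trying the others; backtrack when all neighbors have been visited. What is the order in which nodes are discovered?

7, 3, 1, 2, 13, 8, 16, 9, 5, 4, 10, 15, 6, 17, 18, 11, 14, 12, 19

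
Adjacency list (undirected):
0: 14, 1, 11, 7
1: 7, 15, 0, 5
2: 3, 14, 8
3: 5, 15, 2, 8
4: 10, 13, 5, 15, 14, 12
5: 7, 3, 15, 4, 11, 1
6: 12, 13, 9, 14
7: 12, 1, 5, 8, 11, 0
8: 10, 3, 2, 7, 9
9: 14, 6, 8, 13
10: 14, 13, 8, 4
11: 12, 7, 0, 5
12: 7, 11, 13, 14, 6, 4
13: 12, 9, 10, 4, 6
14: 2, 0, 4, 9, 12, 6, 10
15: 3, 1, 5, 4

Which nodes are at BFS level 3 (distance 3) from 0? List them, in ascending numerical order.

3, 13

Level 0: 0
Level 1: 1, 7, 11, 14
Level 2: 2, 4, 5, 6, 8, 9, 10, 12, 15
Level 3: 3, 13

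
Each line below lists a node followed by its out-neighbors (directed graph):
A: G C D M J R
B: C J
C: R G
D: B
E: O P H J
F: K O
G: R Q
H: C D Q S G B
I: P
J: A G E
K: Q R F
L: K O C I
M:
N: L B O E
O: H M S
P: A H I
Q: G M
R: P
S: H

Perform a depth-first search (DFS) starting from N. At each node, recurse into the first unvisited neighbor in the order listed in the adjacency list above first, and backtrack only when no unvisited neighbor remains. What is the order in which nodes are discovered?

Visit N
N → L
L → K
K → Q
Q → G
G → R
R → P
P → A
A → C
A → D
D → B
B → J
J → E
E → O
O → H
H → S
O → M
P → I
K → F

N L K Q G R P A C D B J E O H S M I F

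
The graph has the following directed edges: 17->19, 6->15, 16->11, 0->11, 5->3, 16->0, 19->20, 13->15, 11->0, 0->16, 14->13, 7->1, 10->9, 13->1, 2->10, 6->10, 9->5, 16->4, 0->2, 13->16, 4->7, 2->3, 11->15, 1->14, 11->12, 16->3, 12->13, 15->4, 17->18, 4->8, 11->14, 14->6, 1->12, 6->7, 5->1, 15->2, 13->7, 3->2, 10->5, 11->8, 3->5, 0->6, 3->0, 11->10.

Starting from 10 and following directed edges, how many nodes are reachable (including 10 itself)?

17

BFS from 10 visits: 10, 5, 9, 1, 3, 12, 14, 0, 2, 13, 6, 11, 16, 7, 15, 8, 4
Reachable nodes: 17 of 21 total.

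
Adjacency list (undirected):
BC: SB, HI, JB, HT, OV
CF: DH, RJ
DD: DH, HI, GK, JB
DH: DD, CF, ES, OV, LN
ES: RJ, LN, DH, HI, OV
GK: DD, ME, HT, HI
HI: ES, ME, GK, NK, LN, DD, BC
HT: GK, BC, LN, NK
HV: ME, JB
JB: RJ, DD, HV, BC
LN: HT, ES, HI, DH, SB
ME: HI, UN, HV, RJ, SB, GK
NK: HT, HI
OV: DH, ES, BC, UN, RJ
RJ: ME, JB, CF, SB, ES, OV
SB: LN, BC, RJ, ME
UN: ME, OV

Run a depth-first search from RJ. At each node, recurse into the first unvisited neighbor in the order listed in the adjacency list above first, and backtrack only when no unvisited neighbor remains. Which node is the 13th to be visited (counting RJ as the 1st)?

Visit RJ
RJ → ME
ME → HI
HI → ES
ES → LN
LN → HT
HT → GK
GK → DD
DD → DH
DH → CF
DH → OV
OV → BC
BC → SB
BC → JB
JB → HV
OV → UN
HT → NK

Visit order: RJ, ME, HI, ES, LN, HT, GK, DD, DH, CF, OV, BC, SB, JB, HV, UN, NK

SB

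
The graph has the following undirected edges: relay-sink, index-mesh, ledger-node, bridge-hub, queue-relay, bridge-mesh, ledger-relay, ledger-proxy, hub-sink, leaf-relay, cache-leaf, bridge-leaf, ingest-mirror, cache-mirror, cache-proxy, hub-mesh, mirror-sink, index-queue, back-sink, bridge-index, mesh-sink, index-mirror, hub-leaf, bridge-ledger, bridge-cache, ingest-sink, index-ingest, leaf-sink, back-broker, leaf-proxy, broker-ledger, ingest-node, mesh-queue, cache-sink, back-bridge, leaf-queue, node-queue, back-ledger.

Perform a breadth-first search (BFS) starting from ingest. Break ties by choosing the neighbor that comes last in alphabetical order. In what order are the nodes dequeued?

ingest -> sink -> node -> mirror -> index -> relay -> mesh -> leaf -> hub -> cache -> back -> queue -> ledger -> bridge -> proxy -> broker

Visit ingest; enqueue sink, node, mirror, index → queue [sink, node, mirror, index]
Visit sink; enqueue relay, mesh, leaf, hub, cache, back → queue [node, mirror, index, relay, mesh, leaf, hub, cache, back]
Visit node; enqueue queue, ledger → queue [mirror, index, relay, mesh, leaf, hub, cache, back, queue, ledger]
Visit mirror → queue [index, relay, mesh, leaf, hub, cache, back, queue, ledger]
Visit index; enqueue bridge → queue [relay, mesh, leaf, hub, cache, back, queue, ledger, bridge]
Visit relay → queue [mesh, leaf, hub, cache, back, queue, ledger, bridge]
Visit mesh → queue [leaf, hub, cache, back, queue, ledger, bridge]
Visit leaf; enqueue proxy → queue [hub, cache, back, queue, ledger, bridge, proxy]
Visit hub → queue [cache, back, queue, ledger, bridge, proxy]
Visit cache → queue [back, queue, ledger, bridge, proxy]
Visit back; enqueue broker → queue [queue, ledger, bridge, proxy, broker]
Visit queue → queue [ledger, bridge, proxy, broker]
Visit ledger → queue [bridge, proxy, broker]
Visit bridge → queue [proxy, broker]
Visit proxy → queue [broker]
Visit broker → queue []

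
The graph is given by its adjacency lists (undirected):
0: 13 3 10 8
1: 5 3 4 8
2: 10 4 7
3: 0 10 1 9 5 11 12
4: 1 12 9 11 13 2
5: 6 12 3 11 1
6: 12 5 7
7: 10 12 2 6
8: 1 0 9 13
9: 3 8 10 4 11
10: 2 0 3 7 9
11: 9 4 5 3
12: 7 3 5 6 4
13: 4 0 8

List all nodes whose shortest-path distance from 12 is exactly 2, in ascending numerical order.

Level 0: 12
Level 1: 3, 4, 5, 6, 7
Level 2: 0, 1, 2, 9, 10, 11, 13
Level 3: 8

0, 1, 2, 9, 10, 11, 13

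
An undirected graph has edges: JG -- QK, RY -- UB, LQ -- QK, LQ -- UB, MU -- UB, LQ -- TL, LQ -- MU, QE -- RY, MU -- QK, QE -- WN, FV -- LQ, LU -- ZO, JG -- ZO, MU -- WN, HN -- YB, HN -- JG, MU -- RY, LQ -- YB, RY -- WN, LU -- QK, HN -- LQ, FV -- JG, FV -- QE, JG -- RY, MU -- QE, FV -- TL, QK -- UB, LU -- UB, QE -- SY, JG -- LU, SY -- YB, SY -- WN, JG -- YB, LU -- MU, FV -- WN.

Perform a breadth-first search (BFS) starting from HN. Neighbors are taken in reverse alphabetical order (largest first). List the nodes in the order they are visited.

HN, YB, LQ, JG, SY, UB, TL, QK, MU, FV, ZO, RY, LU, WN, QE

Visit HN; enqueue YB, LQ, JG → queue [YB, LQ, JG]
Visit YB; enqueue SY → queue [LQ, JG, SY]
Visit LQ; enqueue UB, TL, QK, MU, FV → queue [JG, SY, UB, TL, QK, MU, FV]
Visit JG; enqueue ZO, RY, LU → queue [SY, UB, TL, QK, MU, FV, ZO, RY, LU]
Visit SY; enqueue WN, QE → queue [UB, TL, QK, MU, FV, ZO, RY, LU, WN, QE]
Visit UB → queue [TL, QK, MU, FV, ZO, RY, LU, WN, QE]
Visit TL → queue [QK, MU, FV, ZO, RY, LU, WN, QE]
Visit QK → queue [MU, FV, ZO, RY, LU, WN, QE]
Visit MU → queue [FV, ZO, RY, LU, WN, QE]
Visit FV → queue [ZO, RY, LU, WN, QE]
Visit ZO → queue [RY, LU, WN, QE]
Visit RY → queue [LU, WN, QE]
Visit LU → queue [WN, QE]
Visit WN → queue [QE]
Visit QE → queue []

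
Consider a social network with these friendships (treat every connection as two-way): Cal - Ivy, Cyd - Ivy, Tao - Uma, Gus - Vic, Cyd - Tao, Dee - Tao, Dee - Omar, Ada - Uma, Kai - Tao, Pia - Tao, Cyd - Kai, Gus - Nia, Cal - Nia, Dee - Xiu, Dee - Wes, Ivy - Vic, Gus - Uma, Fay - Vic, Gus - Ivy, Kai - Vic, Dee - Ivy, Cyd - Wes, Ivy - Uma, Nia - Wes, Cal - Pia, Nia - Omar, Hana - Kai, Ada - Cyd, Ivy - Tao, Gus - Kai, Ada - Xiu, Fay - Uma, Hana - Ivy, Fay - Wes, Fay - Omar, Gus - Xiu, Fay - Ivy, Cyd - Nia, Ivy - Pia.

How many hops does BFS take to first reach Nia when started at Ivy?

Level 0: Ivy
Level 1: Cal, Cyd, Dee, Fay, Gus, Hana, Pia, Tao, Uma, Vic
Level 2: Ada, Kai, Nia, Omar, Wes, Xiu
Nia first appears at level 2.

2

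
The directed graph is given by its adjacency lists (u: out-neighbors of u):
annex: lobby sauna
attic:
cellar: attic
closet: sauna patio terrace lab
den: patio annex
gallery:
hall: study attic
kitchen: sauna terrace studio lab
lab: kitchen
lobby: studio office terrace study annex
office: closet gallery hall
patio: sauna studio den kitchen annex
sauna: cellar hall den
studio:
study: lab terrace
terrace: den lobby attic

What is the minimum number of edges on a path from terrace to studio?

2

Level 0: terrace
Level 1: attic, den, lobby
Level 2: annex, office, patio, studio, study
Level 3: closet, gallery, hall, kitchen, lab, sauna
Level 4: cellar
studio first appears at level 2.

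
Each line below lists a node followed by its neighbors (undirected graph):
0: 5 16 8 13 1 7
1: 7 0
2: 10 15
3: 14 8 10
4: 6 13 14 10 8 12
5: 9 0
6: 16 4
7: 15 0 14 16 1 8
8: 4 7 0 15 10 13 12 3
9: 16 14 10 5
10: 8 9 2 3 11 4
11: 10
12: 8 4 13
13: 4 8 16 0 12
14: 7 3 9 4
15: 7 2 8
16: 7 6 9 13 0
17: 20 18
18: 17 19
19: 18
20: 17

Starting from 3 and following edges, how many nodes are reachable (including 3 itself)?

BFS from 3 visits: 3, 14, 10, 8, 9, 7, 4, 11, 2, 15, 13, 12, 0, 16, 5, 1, 6
Reachable nodes: 17 of 21 total.

17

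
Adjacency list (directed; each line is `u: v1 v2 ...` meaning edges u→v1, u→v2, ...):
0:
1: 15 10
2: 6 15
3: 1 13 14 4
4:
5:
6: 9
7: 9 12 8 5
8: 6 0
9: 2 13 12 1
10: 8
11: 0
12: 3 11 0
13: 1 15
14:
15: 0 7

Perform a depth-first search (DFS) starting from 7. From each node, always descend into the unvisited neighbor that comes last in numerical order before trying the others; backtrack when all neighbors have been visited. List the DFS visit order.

7 → 12 → 11 → 0 → 3 → 14 → 13 → 15 → 1 → 10 → 8 → 6 → 9 → 2 → 4 → 5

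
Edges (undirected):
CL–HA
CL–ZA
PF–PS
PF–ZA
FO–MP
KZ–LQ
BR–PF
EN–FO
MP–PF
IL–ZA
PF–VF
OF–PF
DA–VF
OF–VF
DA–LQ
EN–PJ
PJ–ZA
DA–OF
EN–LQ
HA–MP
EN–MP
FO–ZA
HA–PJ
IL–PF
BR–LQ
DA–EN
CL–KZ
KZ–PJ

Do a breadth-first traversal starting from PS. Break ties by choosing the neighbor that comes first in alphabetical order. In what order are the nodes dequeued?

PS → PF → BR → IL → MP → OF → VF → ZA → LQ → EN → FO → HA → DA → CL → PJ → KZ

Visit PS; enqueue PF → queue [PF]
Visit PF; enqueue BR, IL, MP, OF, VF, ZA → queue [BR, IL, MP, OF, VF, ZA]
Visit BR; enqueue LQ → queue [IL, MP, OF, VF, ZA, LQ]
Visit IL → queue [MP, OF, VF, ZA, LQ]
Visit MP; enqueue EN, FO, HA → queue [OF, VF, ZA, LQ, EN, FO, HA]
Visit OF; enqueue DA → queue [VF, ZA, LQ, EN, FO, HA, DA]
Visit VF → queue [ZA, LQ, EN, FO, HA, DA]
Visit ZA; enqueue CL, PJ → queue [LQ, EN, FO, HA, DA, CL, PJ]
Visit LQ; enqueue KZ → queue [EN, FO, HA, DA, CL, PJ, KZ]
Visit EN → queue [FO, HA, DA, CL, PJ, KZ]
Visit FO → queue [HA, DA, CL, PJ, KZ]
Visit HA → queue [DA, CL, PJ, KZ]
Visit DA → queue [CL, PJ, KZ]
Visit CL → queue [PJ, KZ]
Visit PJ → queue [KZ]
Visit KZ → queue []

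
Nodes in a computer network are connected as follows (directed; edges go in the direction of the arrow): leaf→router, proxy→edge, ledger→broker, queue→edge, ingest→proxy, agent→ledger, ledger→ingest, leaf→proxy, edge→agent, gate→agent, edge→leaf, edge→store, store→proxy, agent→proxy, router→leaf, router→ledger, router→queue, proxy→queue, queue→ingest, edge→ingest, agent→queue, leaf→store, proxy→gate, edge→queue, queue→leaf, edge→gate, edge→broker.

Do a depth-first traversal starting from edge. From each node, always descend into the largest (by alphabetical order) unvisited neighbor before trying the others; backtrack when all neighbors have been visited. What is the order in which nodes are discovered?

Visit edge
edge → store
store → proxy
proxy → queue
queue → leaf
leaf → router
router → ledger
ledger → ingest
ledger → broker
proxy → gate
gate → agent

edge, store, proxy, queue, leaf, router, ledger, ingest, broker, gate, agent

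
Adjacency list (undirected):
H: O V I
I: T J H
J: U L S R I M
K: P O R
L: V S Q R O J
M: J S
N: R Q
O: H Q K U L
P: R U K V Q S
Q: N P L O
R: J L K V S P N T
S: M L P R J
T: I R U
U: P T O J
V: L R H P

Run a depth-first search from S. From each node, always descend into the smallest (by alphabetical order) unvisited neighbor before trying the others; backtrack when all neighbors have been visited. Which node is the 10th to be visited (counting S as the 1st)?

Visit S
S → J
J → I
I → H
H → O
O → K
K → P
P → Q
Q → L
L → R
R → N
R → T
T → U
R → V
J → M

Visit order: S, J, I, H, O, K, P, Q, L, R, N, T, U, V, M

R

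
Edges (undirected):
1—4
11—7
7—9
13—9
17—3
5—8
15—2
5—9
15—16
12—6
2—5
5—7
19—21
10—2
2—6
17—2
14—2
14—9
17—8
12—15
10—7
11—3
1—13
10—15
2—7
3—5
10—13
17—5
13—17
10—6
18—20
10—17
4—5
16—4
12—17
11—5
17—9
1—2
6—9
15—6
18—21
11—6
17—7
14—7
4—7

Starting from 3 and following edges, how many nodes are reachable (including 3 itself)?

BFS from 3 visits: 3, 5, 11, 17, 2, 4, 7, 8, 9, 6, 10, 12, 13, 1, 14, 15, 16
Reachable nodes: 17 of 21 total.

17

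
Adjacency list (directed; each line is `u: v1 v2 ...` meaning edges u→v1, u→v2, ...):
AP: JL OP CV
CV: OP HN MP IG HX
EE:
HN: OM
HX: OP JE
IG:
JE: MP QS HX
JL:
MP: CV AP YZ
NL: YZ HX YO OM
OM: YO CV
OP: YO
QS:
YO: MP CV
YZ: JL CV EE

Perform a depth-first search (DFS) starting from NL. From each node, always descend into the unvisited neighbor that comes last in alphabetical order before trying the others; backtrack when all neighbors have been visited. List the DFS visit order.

NL YZ JL EE CV OP YO MP AP IG HX JE QS HN OM

Visit NL
NL → YZ
YZ → JL
YZ → EE
YZ → CV
CV → OP
OP → YO
YO → MP
MP → AP
CV → IG
CV → HX
HX → JE
JE → QS
CV → HN
HN → OM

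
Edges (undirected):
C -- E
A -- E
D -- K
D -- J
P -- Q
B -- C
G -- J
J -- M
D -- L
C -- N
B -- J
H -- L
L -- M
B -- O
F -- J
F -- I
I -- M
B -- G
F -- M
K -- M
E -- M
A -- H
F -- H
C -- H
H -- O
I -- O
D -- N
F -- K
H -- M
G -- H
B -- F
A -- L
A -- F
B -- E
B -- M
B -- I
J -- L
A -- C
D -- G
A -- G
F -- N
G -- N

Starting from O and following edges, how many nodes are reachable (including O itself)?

15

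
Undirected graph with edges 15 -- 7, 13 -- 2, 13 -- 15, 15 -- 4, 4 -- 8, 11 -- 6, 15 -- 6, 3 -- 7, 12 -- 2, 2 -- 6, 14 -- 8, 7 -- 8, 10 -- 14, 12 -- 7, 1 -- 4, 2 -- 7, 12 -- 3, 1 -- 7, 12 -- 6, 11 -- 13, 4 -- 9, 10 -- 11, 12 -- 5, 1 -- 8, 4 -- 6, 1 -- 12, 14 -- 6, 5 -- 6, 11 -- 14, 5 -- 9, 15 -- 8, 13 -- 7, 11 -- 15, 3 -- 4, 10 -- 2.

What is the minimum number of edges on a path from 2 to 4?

Level 0: 2
Level 1: 6, 7, 10, 12, 13
Level 2: 1, 3, 4, 5, 8, 11, 14, 15
Level 3: 9
4 first appears at level 2.

2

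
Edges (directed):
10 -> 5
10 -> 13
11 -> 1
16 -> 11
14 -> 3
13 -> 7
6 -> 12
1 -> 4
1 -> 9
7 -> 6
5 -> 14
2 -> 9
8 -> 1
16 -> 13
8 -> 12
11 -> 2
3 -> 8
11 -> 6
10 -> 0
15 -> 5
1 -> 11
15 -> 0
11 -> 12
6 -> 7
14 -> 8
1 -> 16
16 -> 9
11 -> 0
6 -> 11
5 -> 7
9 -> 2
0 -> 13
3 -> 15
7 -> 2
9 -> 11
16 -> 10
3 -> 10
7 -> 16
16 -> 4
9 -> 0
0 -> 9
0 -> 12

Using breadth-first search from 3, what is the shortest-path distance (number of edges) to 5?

2

Level 0: 3
Level 1: 8, 10, 15
Level 2: 0, 1, 5, 12, 13
Level 3: 4, 7, 9, 11, 14, 16
Level 4: 2, 6
5 first appears at level 2.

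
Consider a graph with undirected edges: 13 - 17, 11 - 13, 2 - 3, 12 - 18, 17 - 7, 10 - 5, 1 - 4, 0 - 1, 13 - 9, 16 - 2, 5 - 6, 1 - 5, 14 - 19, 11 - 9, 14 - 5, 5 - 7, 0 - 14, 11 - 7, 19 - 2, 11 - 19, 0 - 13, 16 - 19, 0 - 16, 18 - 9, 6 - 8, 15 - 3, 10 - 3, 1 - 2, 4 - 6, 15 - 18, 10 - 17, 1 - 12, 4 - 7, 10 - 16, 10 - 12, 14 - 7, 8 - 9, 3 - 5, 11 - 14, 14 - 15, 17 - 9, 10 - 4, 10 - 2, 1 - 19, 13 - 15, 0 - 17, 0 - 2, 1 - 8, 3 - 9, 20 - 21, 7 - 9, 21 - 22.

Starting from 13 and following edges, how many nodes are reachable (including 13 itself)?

BFS from 13 visits: 13, 0, 9, 11, 15, 17, 1, 2, 14, 16, 3, 7, 8, 18, 19, 10, 4, 5, 12, 6
Reachable nodes: 20 of 23 total.

20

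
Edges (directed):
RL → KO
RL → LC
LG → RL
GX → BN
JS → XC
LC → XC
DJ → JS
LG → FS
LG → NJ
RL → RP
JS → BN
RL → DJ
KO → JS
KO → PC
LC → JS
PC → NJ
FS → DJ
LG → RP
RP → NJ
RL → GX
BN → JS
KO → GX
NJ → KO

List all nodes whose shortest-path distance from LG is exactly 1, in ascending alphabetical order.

Level 0: LG
Level 1: FS, NJ, RL, RP
Level 2: DJ, GX, KO, LC
Level 3: BN, JS, PC, XC

FS, NJ, RL, RP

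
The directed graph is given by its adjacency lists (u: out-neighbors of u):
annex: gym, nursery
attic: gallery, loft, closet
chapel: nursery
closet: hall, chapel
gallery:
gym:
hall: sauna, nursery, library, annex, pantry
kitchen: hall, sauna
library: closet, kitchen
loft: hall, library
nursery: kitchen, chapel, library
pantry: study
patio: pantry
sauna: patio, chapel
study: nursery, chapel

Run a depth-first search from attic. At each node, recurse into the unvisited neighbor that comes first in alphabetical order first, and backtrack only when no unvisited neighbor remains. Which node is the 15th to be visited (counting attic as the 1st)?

Visit attic
attic → closet
closet → chapel
chapel → nursery
nursery → kitchen
kitchen → hall
hall → annex
annex → gym
hall → library
hall → pantry
pantry → study
hall → sauna
sauna → patio
attic → gallery
attic → loft

Visit order: attic, closet, chapel, nursery, kitchen, hall, annex, gym, library, pantry, study, sauna, patio, gallery, loft

loft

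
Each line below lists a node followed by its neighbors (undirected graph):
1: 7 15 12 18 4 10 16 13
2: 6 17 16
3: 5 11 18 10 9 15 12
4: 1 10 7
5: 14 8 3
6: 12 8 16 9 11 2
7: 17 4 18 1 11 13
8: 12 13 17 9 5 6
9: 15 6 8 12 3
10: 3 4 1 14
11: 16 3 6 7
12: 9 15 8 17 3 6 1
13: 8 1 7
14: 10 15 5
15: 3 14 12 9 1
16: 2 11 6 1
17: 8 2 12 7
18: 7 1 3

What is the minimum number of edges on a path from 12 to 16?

2

Level 0: 12
Level 1: 1, 3, 6, 8, 9, 15, 17
Level 2: 2, 4, 5, 7, 10, 11, 13, 14, 16, 18
16 first appears at level 2.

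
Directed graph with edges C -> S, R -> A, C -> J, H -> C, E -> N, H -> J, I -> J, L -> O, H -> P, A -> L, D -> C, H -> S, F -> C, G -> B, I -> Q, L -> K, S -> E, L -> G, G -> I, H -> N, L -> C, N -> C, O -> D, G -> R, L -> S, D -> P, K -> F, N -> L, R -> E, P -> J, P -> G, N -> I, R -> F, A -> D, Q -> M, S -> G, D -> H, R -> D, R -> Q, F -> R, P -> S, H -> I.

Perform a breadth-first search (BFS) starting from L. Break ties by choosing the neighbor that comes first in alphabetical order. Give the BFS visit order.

L, C, G, K, O, S, J, B, I, R, F, D, E, Q, A, H, P, N, M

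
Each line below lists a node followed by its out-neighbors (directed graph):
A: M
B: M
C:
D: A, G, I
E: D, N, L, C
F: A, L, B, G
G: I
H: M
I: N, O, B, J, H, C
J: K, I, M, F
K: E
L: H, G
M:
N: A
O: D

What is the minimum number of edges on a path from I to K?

Level 0: I
Level 1: B, C, H, J, N, O
Level 2: A, D, F, K, M
Level 3: E, G, L
K first appears at level 2.

2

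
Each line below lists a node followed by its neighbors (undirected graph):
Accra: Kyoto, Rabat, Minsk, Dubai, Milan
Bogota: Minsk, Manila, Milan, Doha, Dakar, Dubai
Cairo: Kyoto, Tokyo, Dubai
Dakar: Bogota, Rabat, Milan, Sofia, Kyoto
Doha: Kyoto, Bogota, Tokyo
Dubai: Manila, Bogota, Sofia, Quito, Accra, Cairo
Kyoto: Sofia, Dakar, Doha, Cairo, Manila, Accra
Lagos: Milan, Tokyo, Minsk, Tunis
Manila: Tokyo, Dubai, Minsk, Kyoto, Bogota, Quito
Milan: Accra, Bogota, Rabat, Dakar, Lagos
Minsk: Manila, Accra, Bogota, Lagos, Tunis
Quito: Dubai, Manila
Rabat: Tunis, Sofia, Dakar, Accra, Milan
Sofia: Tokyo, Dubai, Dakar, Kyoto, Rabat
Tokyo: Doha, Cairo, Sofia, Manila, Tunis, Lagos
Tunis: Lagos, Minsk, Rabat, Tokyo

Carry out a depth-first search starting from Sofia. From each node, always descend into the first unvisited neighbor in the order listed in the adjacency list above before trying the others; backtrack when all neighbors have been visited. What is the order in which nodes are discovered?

Visit Sofia
Sofia → Tokyo
Tokyo → Doha
Doha → Kyoto
Kyoto → Dakar
Dakar → Bogota
Bogota → Minsk
Minsk → Manila
Manila → Dubai
Dubai → Quito
Dubai → Accra
Accra → Rabat
Rabat → Tunis
Tunis → Lagos
Lagos → Milan
Dubai → Cairo

Sofia, Tokyo, Doha, Kyoto, Dakar, Bogota, Minsk, Manila, Dubai, Quito, Accra, Rabat, Tunis, Lagos, Milan, Cairo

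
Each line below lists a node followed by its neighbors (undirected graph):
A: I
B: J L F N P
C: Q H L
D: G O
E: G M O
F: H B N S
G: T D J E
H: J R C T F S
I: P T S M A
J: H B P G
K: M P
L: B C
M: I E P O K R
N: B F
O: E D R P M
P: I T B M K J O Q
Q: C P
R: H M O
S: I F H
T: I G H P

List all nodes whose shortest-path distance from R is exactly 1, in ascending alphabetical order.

Level 0: R
Level 1: H, M, O
Level 2: C, D, E, F, I, J, K, P, S, T
Level 3: A, B, G, L, N, Q

H, M, O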